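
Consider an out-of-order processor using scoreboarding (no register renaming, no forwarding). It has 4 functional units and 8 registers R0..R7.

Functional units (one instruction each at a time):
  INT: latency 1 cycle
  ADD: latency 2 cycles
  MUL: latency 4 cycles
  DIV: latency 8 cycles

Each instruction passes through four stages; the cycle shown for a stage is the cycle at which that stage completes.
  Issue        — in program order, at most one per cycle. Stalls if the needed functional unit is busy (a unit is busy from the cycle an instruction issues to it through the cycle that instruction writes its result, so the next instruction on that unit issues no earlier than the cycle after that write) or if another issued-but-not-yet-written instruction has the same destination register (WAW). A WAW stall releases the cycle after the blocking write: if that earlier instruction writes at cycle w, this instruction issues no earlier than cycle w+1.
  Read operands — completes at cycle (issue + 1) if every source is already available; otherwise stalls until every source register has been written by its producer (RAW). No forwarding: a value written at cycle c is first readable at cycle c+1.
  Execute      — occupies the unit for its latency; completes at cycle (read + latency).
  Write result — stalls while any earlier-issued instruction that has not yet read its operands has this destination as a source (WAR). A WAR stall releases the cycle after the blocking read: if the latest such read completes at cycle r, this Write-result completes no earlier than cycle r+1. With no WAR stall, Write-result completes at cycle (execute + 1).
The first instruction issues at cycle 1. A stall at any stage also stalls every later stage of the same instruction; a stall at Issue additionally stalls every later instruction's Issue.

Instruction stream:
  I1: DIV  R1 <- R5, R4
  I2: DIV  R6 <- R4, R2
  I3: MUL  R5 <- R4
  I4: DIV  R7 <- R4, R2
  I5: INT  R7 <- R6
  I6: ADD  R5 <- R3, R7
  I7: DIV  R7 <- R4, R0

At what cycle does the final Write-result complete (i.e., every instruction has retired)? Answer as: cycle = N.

I1  is:1  ro:2  ex:10  wr:11
I2  is:12  ro:13  ex:21  wr:22  — struct: DIV busy until I1 writes@11
I3  is:13  ro:14  ex:18  wr:19
I4  is:23  ro:24  ex:32  wr:33  — struct: DIV busy until I2 writes@22
I5  is:34  ro:35  ex:36  wr:37  — WAW R7: wait I4 write@33
I6  is:35  ro:38  ex:40  wr:41  — RAW R7: wait I5 write@37
I7  is:38  ro:39  ex:47  wr:48  — WAW R7: wait I5 write@37

cycle = 48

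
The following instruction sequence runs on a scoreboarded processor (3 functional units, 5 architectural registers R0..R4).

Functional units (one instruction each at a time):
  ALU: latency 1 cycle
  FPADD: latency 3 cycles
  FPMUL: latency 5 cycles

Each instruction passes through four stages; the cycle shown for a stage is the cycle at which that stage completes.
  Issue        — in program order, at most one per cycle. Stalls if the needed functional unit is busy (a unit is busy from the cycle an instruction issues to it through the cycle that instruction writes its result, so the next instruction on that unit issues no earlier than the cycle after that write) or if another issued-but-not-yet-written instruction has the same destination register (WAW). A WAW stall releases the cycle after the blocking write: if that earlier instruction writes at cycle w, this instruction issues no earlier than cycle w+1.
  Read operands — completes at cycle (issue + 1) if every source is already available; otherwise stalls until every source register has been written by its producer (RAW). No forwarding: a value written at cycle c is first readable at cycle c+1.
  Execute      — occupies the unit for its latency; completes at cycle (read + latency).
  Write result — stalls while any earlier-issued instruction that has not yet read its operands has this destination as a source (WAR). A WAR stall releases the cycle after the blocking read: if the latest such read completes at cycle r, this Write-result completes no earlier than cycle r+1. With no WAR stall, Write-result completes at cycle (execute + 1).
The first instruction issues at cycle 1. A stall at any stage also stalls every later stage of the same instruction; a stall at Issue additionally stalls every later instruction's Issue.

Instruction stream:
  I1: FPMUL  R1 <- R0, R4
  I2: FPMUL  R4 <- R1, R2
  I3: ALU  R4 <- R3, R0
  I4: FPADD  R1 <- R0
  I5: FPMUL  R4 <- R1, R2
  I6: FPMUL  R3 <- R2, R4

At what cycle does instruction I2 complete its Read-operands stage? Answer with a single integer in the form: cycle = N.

cycle = 10

  I1 | 1 | 2 | 7 | 8
  I2 | 9 | 10 | 15 | 16   struct: FPMUL busy until I1 writes@8
  I3 | 17 | 18 | 19 | 20   WAW R4: wait I2 write@16
  I4 | 18 | 19 | 22 | 23
  I5 | 21 | 24 | 29 | 30   WAW R4: wait I3 write@20 · RAW R1: wait I4 write@23
  I6 | 31 | 32 | 37 | 38   struct: FPMUL busy until I5 writes@30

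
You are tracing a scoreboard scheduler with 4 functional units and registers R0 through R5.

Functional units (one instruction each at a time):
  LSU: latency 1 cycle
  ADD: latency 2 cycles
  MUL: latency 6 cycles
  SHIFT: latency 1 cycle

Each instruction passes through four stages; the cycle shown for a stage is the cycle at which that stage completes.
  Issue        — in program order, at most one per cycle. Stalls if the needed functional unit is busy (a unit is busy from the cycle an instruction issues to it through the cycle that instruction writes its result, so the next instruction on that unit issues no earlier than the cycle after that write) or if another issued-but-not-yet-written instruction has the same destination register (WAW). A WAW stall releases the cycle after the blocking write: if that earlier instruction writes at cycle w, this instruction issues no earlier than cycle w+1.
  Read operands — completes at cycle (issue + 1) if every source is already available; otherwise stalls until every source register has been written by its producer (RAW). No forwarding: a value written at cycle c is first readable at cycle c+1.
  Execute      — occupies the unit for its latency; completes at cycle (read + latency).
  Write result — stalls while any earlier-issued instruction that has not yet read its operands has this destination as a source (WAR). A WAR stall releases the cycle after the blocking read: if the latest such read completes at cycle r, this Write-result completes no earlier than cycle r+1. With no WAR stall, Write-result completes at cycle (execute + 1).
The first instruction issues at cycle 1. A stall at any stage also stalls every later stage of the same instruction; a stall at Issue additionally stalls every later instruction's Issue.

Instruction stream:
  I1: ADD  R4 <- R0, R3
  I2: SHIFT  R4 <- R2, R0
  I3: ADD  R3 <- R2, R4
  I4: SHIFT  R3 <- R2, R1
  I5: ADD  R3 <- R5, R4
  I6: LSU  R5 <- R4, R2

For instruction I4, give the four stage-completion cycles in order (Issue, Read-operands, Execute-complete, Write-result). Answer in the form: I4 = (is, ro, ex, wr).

[1] I1→ADD
[2] I1 RO
[4] I1 EX
[5] I1 WR R4
[6] I2→SHIFT
[7] I2 RO · I3→ADD
[8] I2 EX
[9] I2 WR R4
[10] I3 RO
[12] I3 EX
[13] I3 WR R3
[14] I4→SHIFT
[15] I4 RO
[16] I4 EX
[17] I4 WR R3
[18] I5→ADD
[19] I5 RO · I6→LSU
[20] I6 RO
[21] I5 EX · I6 EX
[22] I5 WR R3 · I6 WR R5

I4 = (14, 15, 16, 17)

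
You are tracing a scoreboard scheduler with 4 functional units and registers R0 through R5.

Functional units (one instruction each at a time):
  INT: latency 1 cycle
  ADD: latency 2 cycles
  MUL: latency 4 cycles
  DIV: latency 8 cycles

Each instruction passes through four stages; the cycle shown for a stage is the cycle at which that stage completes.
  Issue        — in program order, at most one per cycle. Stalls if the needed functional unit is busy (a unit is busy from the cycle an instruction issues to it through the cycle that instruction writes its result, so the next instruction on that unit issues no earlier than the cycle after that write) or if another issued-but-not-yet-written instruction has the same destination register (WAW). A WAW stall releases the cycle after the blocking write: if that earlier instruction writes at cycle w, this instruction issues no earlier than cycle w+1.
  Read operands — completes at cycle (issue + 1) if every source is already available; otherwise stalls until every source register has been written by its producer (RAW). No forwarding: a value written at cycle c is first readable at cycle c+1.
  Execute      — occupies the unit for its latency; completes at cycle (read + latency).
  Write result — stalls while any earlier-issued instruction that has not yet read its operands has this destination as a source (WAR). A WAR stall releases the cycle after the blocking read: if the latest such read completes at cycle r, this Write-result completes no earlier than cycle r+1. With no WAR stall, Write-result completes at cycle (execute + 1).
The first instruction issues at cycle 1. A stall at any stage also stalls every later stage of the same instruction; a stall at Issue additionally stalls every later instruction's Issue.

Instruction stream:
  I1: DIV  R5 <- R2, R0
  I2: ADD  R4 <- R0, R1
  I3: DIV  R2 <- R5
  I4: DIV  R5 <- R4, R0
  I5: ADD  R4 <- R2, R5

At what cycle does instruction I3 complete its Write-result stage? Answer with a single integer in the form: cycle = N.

I1 -> (1, 2, 10, 11)
I2 -> (2, 3, 5, 6)
I3 -> (12, 13, 21, 22)  // struct: DIV busy until I1 writes@11
I4 -> (23, 24, 32, 33)  // struct: DIV busy until I3 writes@22
I5 -> (24, 34, 36, 37)  // RAW R5: wait I4 write@33

cycle = 22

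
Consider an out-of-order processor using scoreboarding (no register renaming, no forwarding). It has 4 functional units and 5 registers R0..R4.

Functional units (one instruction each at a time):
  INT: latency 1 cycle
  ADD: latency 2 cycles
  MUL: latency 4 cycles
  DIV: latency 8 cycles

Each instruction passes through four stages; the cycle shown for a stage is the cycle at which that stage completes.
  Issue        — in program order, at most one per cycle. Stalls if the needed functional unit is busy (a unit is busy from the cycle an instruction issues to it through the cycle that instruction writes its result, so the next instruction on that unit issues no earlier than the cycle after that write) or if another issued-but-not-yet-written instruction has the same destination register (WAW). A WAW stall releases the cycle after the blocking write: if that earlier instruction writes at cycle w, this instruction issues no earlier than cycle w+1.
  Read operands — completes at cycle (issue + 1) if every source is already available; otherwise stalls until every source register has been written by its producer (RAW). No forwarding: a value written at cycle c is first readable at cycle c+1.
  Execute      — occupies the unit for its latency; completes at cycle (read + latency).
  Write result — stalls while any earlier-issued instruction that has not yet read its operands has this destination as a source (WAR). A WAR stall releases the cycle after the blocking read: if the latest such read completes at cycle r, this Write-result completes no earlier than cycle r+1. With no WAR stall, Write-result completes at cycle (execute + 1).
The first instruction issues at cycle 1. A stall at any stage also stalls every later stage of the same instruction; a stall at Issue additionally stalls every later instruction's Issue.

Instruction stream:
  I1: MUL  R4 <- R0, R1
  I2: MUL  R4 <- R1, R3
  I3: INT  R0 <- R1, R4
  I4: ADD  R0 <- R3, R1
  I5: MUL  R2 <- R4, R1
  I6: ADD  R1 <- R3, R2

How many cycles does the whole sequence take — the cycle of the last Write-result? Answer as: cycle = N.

cycle 1: I1 dispatched to MUL
cycle 2: I1 operands ready
cycle 6: I1 complete
cycle 7: R4←I1
cycle 8: I2 dispatched to MUL
cycle 9: I2 operands ready, I3 dispatched to INT
cycle 13: I2 complete
cycle 14: R4←I2
cycle 15: I3 operands ready
cycle 16: I3 complete
cycle 17: R0←I3
cycle 18: I4 dispatched to ADD
cycle 19: I4 operands ready, I5 dispatched to MUL
cycle 20: I5 operands ready
cycle 21: I4 complete
cycle 22: R0←I4
cycle 23: I6 dispatched to ADD
cycle 24: I5 complete
cycle 25: R2←I5
cycle 26: I6 operands ready
cycle 28: I6 complete
cycle 29: R1←I6

cycle = 29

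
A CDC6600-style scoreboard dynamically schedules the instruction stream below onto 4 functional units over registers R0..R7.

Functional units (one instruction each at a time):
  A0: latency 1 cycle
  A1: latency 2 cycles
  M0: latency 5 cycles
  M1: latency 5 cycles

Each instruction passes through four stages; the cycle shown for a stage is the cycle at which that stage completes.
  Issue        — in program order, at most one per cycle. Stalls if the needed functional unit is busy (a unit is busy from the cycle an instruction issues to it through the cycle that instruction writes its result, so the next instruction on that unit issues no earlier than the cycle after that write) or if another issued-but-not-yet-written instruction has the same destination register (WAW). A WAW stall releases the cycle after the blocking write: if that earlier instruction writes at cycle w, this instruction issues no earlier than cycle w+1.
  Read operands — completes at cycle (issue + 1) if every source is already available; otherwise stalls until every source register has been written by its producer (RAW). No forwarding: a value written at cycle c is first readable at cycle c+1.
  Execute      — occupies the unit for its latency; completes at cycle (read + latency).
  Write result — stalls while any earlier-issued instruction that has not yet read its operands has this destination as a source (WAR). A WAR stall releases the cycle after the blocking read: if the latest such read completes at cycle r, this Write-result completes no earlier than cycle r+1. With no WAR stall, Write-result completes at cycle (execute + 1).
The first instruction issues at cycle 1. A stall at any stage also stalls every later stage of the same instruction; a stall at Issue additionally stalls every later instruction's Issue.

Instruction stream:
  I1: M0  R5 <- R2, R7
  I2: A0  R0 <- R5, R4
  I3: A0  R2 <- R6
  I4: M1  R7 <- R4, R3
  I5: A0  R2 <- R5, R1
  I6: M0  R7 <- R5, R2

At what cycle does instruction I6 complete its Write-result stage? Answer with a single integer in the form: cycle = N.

c1: I1→M0
c2: I1 RO · I2→A0
c7: I1 EX
c8: I1 WR R5
c9: I2 RO
c10: I2 EX
c11: I2 WR R0
c12: I3→A0
c13: I3 RO · I4→M1
c14: I3 EX · I4 RO
c15: I3 WR R2
c16: I5→A0
c17: I5 RO
c18: I5 EX
c19: I4 EX · I5 WR R2
c20: I4 WR R7
c21: I6→M0
c22: I6 RO
c27: I6 EX
c28: I6 WR R7

cycle = 28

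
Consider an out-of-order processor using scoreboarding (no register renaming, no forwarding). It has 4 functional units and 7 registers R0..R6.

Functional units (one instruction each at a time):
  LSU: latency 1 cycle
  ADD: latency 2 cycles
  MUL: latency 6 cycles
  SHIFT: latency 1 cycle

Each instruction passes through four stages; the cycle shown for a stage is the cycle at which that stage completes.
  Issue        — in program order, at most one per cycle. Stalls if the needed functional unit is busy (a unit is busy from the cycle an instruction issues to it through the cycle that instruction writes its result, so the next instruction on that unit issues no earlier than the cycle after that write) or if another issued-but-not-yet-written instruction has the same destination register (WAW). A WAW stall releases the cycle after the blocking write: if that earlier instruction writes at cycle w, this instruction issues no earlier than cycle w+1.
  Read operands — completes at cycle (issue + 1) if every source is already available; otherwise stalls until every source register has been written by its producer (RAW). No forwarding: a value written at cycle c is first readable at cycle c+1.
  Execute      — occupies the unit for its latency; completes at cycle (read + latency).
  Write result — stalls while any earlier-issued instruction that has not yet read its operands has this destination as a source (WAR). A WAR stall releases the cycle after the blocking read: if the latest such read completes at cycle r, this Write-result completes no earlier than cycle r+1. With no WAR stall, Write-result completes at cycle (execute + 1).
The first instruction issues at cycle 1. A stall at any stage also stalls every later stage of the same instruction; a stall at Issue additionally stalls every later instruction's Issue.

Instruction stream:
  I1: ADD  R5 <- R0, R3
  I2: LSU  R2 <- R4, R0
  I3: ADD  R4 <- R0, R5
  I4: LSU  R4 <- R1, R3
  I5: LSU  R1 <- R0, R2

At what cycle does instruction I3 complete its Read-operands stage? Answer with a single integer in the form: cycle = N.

[1] I1 issues→ADD
[2] I1 reads | I2 issues→LSU
[3] I2 reads
[4] I1 exec-done | I2 exec-done
[5] I1 writes R5 | I2 writes R2
[6] I3 issues→ADD
[7] I3 reads
[9] I3 exec-done
[10] I3 writes R4
[11] I4 issues→LSU
[12] I4 reads
[13] I4 exec-done
[14] I4 writes R4
[15] I5 issues→LSU
[16] I5 reads
[17] I5 exec-done
[18] I5 writes R1

cycle = 7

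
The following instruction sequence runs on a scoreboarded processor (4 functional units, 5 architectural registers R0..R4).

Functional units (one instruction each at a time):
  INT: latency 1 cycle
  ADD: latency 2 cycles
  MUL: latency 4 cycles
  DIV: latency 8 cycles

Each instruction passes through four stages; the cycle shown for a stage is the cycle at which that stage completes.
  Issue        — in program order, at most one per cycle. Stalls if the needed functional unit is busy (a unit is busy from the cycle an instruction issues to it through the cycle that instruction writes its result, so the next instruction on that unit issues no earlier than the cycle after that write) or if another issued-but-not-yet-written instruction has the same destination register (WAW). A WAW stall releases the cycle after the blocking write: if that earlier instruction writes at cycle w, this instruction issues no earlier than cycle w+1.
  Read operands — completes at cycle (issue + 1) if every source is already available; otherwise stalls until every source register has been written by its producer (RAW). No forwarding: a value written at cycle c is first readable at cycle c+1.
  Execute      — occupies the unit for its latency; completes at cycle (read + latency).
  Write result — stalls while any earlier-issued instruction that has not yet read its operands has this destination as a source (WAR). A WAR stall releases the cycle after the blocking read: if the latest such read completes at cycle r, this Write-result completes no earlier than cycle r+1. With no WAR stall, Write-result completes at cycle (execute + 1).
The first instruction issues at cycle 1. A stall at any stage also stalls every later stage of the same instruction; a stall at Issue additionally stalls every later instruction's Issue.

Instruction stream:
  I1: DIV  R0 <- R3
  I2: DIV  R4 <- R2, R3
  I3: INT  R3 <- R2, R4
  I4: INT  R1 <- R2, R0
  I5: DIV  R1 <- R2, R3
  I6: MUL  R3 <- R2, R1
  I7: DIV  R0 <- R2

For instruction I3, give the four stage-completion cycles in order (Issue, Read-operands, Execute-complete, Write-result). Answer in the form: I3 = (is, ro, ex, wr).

I3 = (13, 23, 24, 25)

cycle 1: I1→DIV
cycle 2: I1 RO
cycle 10: I1 EX
cycle 11: I1 WR R0
cycle 12: I2→DIV
cycle 13: I2 RO; I3→INT
cycle 21: I2 EX
cycle 22: I2 WR R4
cycle 23: I3 RO
cycle 24: I3 EX
cycle 25: I3 WR R3
cycle 26: I4→INT
cycle 27: I4 RO
cycle 28: I4 EX
cycle 29: I4 WR R1
cycle 30: I5→DIV
cycle 31: I5 RO; I6→MUL
cycle 39: I5 EX
cycle 40: I5 WR R1
cycle 41: I6 RO; I7→DIV
cycle 42: I7 RO
cycle 45: I6 EX
cycle 46: I6 WR R3
cycle 50: I7 EX
cycle 51: I7 WR R0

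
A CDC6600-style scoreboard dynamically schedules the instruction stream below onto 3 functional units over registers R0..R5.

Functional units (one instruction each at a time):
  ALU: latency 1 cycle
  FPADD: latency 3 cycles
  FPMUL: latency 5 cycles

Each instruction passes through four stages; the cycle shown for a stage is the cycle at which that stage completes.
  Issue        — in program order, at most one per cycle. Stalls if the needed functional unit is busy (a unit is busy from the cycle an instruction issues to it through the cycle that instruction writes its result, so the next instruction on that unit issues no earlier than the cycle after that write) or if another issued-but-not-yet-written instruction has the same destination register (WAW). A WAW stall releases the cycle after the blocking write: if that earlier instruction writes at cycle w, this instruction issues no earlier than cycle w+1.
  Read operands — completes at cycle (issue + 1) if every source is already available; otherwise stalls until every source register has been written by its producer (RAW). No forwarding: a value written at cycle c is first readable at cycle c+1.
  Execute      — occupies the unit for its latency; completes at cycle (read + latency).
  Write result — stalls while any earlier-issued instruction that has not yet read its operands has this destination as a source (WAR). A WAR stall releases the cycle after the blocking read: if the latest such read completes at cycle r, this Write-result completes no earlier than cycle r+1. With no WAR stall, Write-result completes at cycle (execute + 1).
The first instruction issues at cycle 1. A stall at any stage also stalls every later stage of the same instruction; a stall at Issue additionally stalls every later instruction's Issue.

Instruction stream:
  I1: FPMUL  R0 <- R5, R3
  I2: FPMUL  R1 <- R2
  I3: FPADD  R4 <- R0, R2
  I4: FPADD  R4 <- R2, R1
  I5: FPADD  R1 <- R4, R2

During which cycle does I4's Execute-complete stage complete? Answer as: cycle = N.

cycle = 20

[1] issue I1 (FPMUL)
[2] I1 read-ops
[7] I1 finished on FPMUL
[8] I1→R0
[9] issue I2 (FPMUL)
[10] I2 read-ops; issue I3 (FPADD)
[11] I3 read-ops
[14] I3 finished on FPADD
[15] I2 finished on FPMUL; I3→R4
[16] I2→R1; issue I4 (FPADD)
[17] I4 read-ops
[20] I4 finished on FPADD
[21] I4→R4
[22] issue I5 (FPADD)
[23] I5 read-ops
[26] I5 finished on FPADD
[27] I5→R1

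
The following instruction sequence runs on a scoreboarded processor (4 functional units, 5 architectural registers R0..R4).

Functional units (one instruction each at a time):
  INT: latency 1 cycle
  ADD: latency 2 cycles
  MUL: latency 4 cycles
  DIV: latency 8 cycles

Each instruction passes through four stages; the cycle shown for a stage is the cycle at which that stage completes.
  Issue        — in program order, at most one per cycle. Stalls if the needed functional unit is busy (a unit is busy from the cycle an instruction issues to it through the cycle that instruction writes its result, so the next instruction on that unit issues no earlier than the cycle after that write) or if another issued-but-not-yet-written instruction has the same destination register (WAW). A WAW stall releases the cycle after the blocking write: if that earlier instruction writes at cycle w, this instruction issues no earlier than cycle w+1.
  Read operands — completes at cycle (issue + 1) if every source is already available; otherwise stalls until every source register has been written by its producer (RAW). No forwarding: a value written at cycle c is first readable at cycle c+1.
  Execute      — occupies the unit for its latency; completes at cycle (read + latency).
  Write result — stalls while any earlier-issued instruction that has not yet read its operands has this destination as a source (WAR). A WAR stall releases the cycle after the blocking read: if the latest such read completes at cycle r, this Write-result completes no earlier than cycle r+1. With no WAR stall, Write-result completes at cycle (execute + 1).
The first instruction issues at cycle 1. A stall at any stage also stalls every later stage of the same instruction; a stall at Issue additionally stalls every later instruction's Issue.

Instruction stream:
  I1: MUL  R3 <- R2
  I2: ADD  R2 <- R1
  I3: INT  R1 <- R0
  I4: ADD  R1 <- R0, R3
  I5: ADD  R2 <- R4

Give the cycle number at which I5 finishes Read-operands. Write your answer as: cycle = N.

[1] issue I1 (MUL)
[2] I1 read-ops; issue I2 (ADD)
[3] I2 read-ops; issue I3 (INT)
[4] I3 read-ops
[5] I2 finished on ADD; I3 finished on INT
[6] I1 finished on MUL; I2→R2; I3→R1
[7] I1→R3; issue I4 (ADD)
[8] I4 read-ops
[10] I4 finished on ADD
[11] I4→R1
[12] issue I5 (ADD)
[13] I5 read-ops
[15] I5 finished on ADD
[16] I5→R2

cycle = 13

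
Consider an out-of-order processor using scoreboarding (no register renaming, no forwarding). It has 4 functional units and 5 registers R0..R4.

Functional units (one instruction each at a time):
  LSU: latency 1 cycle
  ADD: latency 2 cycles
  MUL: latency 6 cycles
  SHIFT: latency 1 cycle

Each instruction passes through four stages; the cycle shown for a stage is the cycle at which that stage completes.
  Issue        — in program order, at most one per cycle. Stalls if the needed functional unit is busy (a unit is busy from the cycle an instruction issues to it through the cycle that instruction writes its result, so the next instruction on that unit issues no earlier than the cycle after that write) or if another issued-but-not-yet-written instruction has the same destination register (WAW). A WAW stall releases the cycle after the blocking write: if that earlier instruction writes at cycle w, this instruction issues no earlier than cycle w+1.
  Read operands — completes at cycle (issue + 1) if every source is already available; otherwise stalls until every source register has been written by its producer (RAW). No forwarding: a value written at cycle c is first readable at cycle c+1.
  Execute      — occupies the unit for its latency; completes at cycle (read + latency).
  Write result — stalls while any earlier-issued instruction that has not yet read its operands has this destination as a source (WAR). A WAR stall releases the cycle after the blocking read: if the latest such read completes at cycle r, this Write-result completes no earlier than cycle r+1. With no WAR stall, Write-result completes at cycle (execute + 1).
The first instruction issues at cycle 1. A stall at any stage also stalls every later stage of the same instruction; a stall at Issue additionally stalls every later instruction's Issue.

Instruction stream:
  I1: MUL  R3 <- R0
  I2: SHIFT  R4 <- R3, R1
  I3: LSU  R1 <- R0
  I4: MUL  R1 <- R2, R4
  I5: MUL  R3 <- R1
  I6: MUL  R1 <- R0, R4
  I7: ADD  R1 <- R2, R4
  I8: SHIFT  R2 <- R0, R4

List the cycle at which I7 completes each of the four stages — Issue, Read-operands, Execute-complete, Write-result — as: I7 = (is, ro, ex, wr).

[1] I1 dispatched to MUL
[2] I1 operands ready · I2 dispatched to SHIFT
[3] I3 dispatched to LSU
[4] I3 operands ready
[5] I3 complete
[8] I1 complete
[9] R3←I1
[10] I2 operands ready
[11] I2 complete · R1←I3
[12] R4←I2 · I4 dispatched to MUL
[13] I4 operands ready
[19] I4 complete
[20] R1←I4
[21] I5 dispatched to MUL
[22] I5 operands ready
[28] I5 complete
[29] R3←I5
[30] I6 dispatched to MUL
[31] I6 operands ready
[37] I6 complete
[38] R1←I6
[39] I7 dispatched to ADD
[40] I7 operands ready · I8 dispatched to SHIFT
[41] I8 operands ready
[42] I7 complete · I8 complete
[43] R1←I7 · R2←I8

I7 = (39, 40, 42, 43)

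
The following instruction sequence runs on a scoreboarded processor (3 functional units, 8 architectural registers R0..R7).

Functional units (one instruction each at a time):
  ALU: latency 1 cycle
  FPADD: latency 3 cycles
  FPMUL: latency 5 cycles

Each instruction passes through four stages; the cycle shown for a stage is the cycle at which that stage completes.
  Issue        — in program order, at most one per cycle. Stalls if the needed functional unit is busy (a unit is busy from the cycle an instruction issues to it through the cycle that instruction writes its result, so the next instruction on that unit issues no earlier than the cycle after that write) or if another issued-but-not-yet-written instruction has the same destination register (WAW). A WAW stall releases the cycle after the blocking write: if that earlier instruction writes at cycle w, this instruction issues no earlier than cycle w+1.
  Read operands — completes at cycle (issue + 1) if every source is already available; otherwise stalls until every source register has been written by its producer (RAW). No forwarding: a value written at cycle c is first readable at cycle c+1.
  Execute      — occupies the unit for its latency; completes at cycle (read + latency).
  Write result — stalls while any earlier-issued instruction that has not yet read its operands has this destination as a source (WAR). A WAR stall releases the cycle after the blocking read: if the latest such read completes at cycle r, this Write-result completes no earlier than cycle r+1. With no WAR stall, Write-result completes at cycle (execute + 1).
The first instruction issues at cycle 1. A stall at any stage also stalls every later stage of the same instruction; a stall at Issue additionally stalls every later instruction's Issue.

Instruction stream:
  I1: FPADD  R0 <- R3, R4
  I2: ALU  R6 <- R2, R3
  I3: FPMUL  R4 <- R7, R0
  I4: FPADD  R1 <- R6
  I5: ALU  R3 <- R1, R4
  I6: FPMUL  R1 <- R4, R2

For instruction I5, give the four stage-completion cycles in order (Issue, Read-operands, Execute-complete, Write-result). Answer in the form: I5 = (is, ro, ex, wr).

I1 -> (1, 2, 5, 6)
I2 -> (2, 3, 4, 5)
I3 -> (3, 7, 12, 13)  // RAW R0: wait I1 write@6
I4 -> (7, 8, 11, 12)  // struct: FPADD busy until I1 writes@6
I5 -> (8, 14, 15, 16)  // RAW R4: wait I3 write@13
I6 -> (14, 15, 20, 21)  // struct: FPMUL busy until I3 writes@13

I5 = (8, 14, 15, 16)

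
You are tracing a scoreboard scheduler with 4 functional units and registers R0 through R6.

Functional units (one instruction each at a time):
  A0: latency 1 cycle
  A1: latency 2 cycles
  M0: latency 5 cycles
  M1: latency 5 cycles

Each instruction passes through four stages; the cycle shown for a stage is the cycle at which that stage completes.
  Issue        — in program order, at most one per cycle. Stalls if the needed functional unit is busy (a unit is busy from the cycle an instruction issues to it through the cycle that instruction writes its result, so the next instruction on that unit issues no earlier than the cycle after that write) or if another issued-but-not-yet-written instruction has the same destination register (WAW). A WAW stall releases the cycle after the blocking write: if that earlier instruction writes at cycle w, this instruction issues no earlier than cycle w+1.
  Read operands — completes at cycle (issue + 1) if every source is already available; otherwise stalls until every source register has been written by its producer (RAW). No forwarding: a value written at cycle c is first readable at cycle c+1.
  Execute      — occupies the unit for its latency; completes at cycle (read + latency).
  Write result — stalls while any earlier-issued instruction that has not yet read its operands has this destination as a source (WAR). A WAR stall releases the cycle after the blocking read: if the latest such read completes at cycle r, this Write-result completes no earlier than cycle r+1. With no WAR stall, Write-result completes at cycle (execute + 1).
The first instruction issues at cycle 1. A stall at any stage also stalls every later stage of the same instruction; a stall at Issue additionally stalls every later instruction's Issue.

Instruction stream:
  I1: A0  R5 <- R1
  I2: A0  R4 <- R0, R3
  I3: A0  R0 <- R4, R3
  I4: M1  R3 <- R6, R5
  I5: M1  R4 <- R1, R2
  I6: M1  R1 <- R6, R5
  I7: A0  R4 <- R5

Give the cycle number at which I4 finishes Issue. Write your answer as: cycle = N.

c1: I1 issues→A0
c2: I1 reads
c3: I1 exec-done
c4: I1 writes R5
c5: I2 issues→A0
c6: I2 reads
c7: I2 exec-done
c8: I2 writes R4
c9: I3 issues→A0
c10: I3 reads | I4 issues→M1
c11: I3 exec-done | I4 reads
c12: I3 writes R0
c16: I4 exec-done
c17: I4 writes R3
c18: I5 issues→M1
c19: I5 reads
c24: I5 exec-done
c25: I5 writes R4
c26: I6 issues→M1
c27: I6 reads | I7 issues→A0
c28: I7 reads
c29: I7 exec-done
c30: I7 writes R4
c32: I6 exec-done
c33: I6 writes R1

cycle = 10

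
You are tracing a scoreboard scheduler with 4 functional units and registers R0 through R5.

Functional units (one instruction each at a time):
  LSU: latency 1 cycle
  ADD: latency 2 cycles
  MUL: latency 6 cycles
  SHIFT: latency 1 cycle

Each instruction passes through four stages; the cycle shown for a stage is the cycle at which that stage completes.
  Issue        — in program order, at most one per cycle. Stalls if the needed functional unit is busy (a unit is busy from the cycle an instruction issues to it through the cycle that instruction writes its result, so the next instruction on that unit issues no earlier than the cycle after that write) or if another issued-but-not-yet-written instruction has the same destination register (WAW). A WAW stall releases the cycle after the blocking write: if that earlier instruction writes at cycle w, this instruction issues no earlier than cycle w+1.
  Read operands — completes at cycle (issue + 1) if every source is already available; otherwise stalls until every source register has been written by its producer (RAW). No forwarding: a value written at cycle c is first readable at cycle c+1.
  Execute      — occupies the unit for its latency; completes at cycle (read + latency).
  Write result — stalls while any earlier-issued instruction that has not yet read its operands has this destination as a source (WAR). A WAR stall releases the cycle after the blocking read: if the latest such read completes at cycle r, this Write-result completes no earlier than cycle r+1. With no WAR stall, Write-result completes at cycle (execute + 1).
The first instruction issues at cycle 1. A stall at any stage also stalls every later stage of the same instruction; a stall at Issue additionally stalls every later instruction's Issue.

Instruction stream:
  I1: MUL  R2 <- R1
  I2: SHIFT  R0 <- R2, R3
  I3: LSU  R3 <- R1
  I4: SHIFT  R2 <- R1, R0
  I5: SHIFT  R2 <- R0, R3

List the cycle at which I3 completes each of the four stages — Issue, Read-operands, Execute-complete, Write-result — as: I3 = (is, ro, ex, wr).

I1  is:1  ro:2  ex:8  wr:9
I2  is:2  ro:10  ex:11  wr:12  — RAW R2: wait I1 write@9
I3  is:3  ro:4  ex:5  wr:11  — WAR R3: wait I2 read@10
I4  is:13  ro:14  ex:15  wr:16  — struct: SHIFT busy until I2 writes@12
I5  is:17  ro:18  ex:19  wr:20  — struct: SHIFT busy until I4 writes@16

I3 = (3, 4, 5, 11)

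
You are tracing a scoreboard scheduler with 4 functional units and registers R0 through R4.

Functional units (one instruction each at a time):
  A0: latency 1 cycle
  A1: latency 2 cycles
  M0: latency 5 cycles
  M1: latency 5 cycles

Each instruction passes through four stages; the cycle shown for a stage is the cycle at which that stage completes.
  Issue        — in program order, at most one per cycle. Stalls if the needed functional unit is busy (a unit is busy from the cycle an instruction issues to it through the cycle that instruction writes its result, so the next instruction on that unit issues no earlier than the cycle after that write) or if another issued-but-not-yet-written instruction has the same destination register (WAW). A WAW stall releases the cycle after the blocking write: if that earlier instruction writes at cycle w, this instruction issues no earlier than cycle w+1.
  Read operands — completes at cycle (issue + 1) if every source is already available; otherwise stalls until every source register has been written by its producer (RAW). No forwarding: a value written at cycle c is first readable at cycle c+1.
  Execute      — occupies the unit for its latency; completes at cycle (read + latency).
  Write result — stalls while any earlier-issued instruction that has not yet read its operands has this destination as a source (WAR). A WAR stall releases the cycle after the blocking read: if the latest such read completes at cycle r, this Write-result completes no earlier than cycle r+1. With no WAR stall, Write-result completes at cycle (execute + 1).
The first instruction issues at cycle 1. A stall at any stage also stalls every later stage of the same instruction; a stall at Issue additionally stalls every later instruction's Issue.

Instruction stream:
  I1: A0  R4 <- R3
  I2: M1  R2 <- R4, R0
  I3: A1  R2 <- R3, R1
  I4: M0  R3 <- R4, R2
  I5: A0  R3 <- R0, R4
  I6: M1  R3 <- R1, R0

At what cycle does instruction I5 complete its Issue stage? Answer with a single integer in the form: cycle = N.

I1: IS=1 RO=2 EX=3 WR=4
I2: IS=2 RO=5 EX=10 WR=11  [RAW R4: wait I1 write@4]
I3: IS=12 RO=13 EX=15 WR=16  [WAW R2: wait I2 write@11]
I4: IS=13 RO=17 EX=22 WR=23  [RAW R2: wait I3 write@16]
I5: IS=24 RO=25 EX=26 WR=27  [WAW R3: wait I4 write@23]
I6: IS=28 RO=29 EX=34 WR=35  [WAW R3: wait I5 write@27]

cycle = 24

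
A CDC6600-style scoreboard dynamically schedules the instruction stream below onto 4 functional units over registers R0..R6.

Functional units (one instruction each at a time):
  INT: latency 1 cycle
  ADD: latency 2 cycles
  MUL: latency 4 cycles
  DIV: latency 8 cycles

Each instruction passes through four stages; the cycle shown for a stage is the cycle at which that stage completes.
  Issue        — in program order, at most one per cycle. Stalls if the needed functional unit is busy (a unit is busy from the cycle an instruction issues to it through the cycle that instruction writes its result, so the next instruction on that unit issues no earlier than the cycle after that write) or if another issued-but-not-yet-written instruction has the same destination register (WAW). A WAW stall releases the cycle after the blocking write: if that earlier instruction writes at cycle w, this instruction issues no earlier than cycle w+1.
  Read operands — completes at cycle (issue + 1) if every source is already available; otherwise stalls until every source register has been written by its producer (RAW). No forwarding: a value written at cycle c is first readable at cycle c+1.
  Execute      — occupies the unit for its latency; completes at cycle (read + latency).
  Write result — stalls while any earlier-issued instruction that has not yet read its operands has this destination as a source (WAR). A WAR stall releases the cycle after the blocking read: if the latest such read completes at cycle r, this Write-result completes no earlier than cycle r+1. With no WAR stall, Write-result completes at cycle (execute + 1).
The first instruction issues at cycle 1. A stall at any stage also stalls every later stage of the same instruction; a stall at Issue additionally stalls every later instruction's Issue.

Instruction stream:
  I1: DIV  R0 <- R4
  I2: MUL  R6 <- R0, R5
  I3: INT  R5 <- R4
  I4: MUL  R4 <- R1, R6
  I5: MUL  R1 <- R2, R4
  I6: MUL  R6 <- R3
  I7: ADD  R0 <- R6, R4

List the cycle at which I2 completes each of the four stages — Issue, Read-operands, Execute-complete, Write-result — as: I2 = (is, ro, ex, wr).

I2 = (2, 12, 16, 17)

t=1  I1 dispatched to DIV
t=2  I1 operands ready · I2 dispatched to MUL
t=3  I3 dispatched to INT
t=4  I3 operands ready
t=5  I3 complete
t=10  I1 complete
t=11  R0←I1
t=12  I2 operands ready
t=13  R5←I3
t=16  I2 complete
t=17  R6←I2
t=18  I4 dispatched to MUL
t=19  I4 operands ready
t=23  I4 complete
t=24  R4←I4
t=25  I5 dispatched to MUL
t=26  I5 operands ready
t=30  I5 complete
t=31  R1←I5
t=32  I6 dispatched to MUL
t=33  I6 operands ready · I7 dispatched to ADD
t=37  I6 complete
t=38  R6←I6
t=39  I7 operands ready
t=41  I7 complete
t=42  R0←I7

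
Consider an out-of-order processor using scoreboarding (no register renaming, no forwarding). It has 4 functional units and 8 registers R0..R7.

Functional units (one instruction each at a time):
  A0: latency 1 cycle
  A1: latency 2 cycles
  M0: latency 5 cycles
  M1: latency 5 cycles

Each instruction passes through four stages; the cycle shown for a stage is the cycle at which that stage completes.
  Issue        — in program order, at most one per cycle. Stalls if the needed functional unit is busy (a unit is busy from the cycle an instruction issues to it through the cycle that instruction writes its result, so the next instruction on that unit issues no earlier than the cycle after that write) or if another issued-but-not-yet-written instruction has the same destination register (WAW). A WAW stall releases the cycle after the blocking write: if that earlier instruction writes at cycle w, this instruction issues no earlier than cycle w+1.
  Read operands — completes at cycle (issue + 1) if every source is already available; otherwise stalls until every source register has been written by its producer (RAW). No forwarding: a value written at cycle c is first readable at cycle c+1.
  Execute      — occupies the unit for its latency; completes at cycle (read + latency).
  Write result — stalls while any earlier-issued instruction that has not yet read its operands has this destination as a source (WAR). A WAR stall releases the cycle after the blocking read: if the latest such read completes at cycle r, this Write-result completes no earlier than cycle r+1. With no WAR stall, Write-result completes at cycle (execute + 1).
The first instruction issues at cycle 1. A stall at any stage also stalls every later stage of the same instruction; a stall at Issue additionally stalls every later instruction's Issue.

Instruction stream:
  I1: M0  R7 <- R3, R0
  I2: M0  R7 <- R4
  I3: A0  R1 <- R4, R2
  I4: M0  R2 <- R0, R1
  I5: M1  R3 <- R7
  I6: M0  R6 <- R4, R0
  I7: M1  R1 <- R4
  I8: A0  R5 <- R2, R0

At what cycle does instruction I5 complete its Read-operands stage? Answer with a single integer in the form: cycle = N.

cycle = 19

I1  is:1  ro:2  ex:7  wr:8
I2  is:9  ro:10  ex:15  wr:16  — struct: M0 busy until I1 writes@8
I3  is:10  ro:11  ex:12  wr:13
I4  is:17  ro:18  ex:23  wr:24  — struct: M0 busy until I2 writes@16
I5  is:18  ro:19  ex:24  wr:25
I6  is:25  ro:26  ex:31  wr:32  — struct: M0 busy until I4 writes@24
I7  is:26  ro:27  ex:32  wr:33
I8  is:27  ro:28  ex:29  wr:30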